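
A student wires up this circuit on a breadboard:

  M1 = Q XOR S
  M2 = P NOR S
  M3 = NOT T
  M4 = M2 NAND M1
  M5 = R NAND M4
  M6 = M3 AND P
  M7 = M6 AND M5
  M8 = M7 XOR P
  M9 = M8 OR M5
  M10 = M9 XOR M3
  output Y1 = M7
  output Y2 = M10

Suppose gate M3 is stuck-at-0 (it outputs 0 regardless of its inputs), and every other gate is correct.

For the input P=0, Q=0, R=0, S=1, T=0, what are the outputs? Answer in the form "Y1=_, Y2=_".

Propagate with M3 forced: M1=1, M2=0, M3=0 [stuck-at-0], M4=1, M5=1, M6=0, M7=0, M8=0, M9=1, M10=1.
So the outputs are Y1=0, Y2=1. (Without the fault they would be Y1=0, Y2=0.)

Y1=0, Y2=1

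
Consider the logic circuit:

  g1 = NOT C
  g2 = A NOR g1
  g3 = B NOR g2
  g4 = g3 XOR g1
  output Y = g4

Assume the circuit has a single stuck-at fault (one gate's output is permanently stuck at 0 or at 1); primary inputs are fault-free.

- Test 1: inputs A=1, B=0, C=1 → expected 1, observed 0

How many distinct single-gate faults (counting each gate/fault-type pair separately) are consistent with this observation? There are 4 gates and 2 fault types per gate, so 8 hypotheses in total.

4

Fault-free: g1=0, g2=0, g3=1, g4=1 → 1. Observed 0.
  g1 stuck-at-0: output 1 ✗
  g1 stuck-at-1: output 0 ✓
  g2 stuck-at-0: output 1 ✗
  g2 stuck-at-1: output 0 ✓
  g3 stuck-at-0: output 0 ✓
  g3 stuck-at-1: output 1 ✗
  g4 stuck-at-0: output 0 ✓
  g4 stuck-at-1: output 1 ✗
Consistent faults: {g1 stuck-at-1, g2 stuck-at-1, g3 stuck-at-0, g4 stuck-at-0} — 4 in all.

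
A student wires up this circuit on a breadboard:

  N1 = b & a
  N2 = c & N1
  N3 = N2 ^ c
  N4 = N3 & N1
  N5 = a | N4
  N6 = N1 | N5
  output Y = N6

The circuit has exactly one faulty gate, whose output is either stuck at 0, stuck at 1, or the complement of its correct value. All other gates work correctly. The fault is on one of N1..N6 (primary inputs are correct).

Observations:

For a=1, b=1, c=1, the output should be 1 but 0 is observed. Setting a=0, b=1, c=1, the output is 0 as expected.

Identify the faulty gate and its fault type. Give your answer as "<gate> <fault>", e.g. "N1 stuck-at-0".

N6 stuck-at-0

Fault-free values for test 1 (a=1, b=1, c=1): N1=1, N2=1, N3=0, N4=0, N5=1, N6=1, giving Y=1. Observed 0.
Test 1: faults giving observed 0 are {N6 stuck-at-0, N6 inverted output}.
Test 2 (a=0, b=1, c=1): fault-free N1=0, N2=0, N3=1, N4=0, N5=0, N6=0 → 0; observed 0. Eliminates N6 inverted output.
Only N6 stuck-at-0 is consistent with every test.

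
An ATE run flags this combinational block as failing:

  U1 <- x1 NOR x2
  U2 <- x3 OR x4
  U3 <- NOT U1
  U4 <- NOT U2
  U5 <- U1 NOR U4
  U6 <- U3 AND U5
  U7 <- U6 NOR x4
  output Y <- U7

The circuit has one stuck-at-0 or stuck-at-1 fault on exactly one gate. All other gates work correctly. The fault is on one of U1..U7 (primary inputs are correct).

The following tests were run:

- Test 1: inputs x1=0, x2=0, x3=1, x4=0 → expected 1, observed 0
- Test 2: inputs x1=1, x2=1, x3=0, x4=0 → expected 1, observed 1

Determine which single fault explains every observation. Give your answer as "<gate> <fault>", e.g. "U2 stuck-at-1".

U1 stuck-at-0

Fault-free values for test 1 (x1=0, x2=0, x3=1, x4=0): U1=1, U2=1, U3=0, U4=0, U5=0, U6=0, U7=1, giving Y=1. Observed 0.
Test 1: faults giving observed 0 are {U1 stuck-at-0, U6 stuck-at-1, U7 stuck-at-0}.
Test 2 (x1=1, x2=1, x3=0, x4=0): fault-free U1=0, U2=0, U3=1, U4=1, U5=0, U6=0, U7=1 → 1; observed 1. Eliminates U6 stuck-at-1, U7 stuck-at-0.
Only U1 stuck-at-0 is consistent with every test.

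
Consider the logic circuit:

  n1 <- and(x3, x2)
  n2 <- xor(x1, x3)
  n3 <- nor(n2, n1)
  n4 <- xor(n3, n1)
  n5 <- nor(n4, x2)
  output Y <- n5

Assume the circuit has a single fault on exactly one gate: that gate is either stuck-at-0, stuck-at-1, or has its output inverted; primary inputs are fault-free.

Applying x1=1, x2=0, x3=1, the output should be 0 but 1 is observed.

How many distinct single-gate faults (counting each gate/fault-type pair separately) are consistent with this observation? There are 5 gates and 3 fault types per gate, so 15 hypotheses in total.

8

Fault-free: n1=0, n2=0, n3=1, n4=1, n5=0 → 0. Observed 1.
  n1: none of the 3 fault types match ✗
  n2: stuck-at-1, inverted output ✓; others ✗
  n3: stuck-at-0, inverted output ✓; others ✗
  n4: stuck-at-0, inverted output ✓; others ✗
  n5: stuck-at-1, inverted output ✓; others ✗
Consistent faults: {n2 stuck-at-1, n2 inverted output, n3 stuck-at-0, n3 inverted output, n4 stuck-at-0, n4 inverted output, n5 stuck-at-1, n5 inverted output} — 8 in all.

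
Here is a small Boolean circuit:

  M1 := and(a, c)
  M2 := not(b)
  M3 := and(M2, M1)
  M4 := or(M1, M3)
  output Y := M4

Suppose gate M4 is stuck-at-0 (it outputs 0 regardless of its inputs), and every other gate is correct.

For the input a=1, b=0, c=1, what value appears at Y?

Propagate with M4 forced: M1=1, M2=1, M3=1, M4=0 [stuck-at-0].
So Y = 0. (Without the fault it would be 1.)

0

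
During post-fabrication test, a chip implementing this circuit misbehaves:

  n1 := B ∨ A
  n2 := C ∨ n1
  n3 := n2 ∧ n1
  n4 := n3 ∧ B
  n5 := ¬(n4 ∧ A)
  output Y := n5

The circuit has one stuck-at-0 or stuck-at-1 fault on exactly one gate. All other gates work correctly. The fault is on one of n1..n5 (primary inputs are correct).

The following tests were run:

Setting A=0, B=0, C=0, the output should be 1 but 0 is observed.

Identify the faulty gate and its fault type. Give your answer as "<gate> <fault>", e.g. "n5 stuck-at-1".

n5 stuck-at-0

Fault-free values for test 1 (A=0, B=0, C=0): n1=0, n2=0, n3=0, n4=0, n5=1, giving Y=1. Observed 0.
Test 1: faults giving observed 0 are {n5 stuck-at-0}.
Only n5 stuck-at-0 is consistent with every test.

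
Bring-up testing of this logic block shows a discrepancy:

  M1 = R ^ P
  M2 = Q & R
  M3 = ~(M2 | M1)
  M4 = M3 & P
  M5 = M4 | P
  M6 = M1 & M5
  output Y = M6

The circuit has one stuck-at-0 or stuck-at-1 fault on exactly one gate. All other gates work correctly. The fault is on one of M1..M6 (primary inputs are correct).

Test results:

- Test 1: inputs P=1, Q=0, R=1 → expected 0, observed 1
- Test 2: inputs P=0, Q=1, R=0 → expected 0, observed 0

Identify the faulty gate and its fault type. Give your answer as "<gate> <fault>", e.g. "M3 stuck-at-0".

Fault-free values for test 1 (P=1, Q=0, R=1): M1=0, M2=0, M3=1, M4=1, M5=1, M6=0, giving Y=0. Observed 1.
Test 1: faults giving observed 1 are {M1 stuck-at-1, M6 stuck-at-1}.
Test 2 (P=0, Q=1, R=0): fault-free M1=0, M2=0, M3=1, M4=0, M5=0, M6=0 → 0; observed 0. Eliminates M6 stuck-at-1.
Only M1 stuck-at-1 is consistent with every test.

M1 stuck-at-1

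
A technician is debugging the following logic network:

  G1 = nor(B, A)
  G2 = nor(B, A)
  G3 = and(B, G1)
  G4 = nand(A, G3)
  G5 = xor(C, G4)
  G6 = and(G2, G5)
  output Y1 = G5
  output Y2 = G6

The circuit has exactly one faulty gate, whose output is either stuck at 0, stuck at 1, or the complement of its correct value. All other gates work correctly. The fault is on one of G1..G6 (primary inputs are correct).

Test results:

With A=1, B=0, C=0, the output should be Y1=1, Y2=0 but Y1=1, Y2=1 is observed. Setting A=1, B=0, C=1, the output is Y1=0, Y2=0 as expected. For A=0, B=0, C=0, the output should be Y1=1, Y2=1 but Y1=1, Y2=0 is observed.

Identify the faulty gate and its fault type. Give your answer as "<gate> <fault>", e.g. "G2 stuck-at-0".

G2 inverted output

Fault-free values for test 1 (A=1, B=0, C=0): G1=0, G2=0, G3=0, G4=1, G5=1, G6=0, giving Y1=1, Y2=0. Observed Y1=1, Y2=1.
Test 1: faults giving observed Y1=1, Y2=1 are {G2 stuck-at-1, G2 inverted output, G6 stuck-at-1, G6 inverted output}.
Test 2 (A=1, B=0, C=1): fault-free G1=0, G2=0, G3=0, G4=1, G5=0, G6=0 → Y1=0, Y2=0; observed Y1=0, Y2=0. Eliminates G6 stuck-at-1, G6 inverted output.
Test 3 (A=0, B=0, C=0): fault-free G1=1, G2=1, G3=0, G4=1, G5=1, G6=1 → Y1=1, Y2=1; observed Y1=1, Y2=0. Eliminates G2 stuck-at-1.
Only G2 inverted output is consistent with every test.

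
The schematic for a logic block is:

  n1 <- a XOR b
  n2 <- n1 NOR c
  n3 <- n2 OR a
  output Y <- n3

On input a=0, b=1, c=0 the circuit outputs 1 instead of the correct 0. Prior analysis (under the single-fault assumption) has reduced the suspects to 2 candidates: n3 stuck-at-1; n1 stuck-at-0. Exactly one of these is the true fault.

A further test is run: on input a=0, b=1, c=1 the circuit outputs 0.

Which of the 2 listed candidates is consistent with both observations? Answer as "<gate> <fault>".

n1 stuck-at-0

Evaluate each candidate on input a=0, b=1, c=1:
  n3 stuck-at-1: n1=1, n2=0, n3=1 [stuck-at-1] → 1 — eliminated
  n1 stuck-at-0: n1=0 [stuck-at-0], n2=0, n3=0 → 0 — matches
Only n1 stuck-at-0 reproduces the observed 0.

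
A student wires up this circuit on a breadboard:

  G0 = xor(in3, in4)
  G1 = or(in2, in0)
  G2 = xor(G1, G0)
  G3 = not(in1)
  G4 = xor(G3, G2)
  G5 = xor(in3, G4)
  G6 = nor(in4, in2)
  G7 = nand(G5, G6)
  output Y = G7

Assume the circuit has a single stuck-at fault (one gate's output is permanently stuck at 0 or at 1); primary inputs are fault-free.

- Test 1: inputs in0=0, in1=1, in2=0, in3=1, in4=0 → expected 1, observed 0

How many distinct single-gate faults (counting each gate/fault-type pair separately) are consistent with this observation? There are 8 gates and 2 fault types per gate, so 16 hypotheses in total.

7

Fault-free: G0=1, G1=0, G2=1, G3=0, G4=1, G5=0, G6=1, G7=1 → 1. Observed 0.
  G0: stuck-at-0 ✓; others ✗
  G1: stuck-at-1 ✓; others ✗
  G2: stuck-at-0 ✓; others ✗
  G3: stuck-at-1 ✓; others ✗
  G4: stuck-at-0 ✓; others ✗
  G5: stuck-at-1 ✓; others ✗
  G6: none of the 2 fault types match ✗
  G7: stuck-at-0 ✓; others ✗
Consistent faults: {G0 stuck-at-0, G1 stuck-at-1, G2 stuck-at-0, G3 stuck-at-1, G4 stuck-at-0, G5 stuck-at-1, G7 stuck-at-0} — 7 in all.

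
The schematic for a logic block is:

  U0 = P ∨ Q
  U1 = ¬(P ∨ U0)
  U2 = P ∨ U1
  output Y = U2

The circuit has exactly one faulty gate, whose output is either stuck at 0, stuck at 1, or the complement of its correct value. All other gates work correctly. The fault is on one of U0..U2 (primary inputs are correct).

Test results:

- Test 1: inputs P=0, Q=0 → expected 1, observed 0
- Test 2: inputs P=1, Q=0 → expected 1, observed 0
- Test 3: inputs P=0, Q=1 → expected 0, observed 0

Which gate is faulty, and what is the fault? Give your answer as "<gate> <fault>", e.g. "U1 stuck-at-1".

U2 stuck-at-0

Fault-free values for test 1 (P=0, Q=0): U0=0, U1=1, U2=1, giving Y=1. Observed 0.
Test 1: faults giving observed 0 are {U0 stuck-at-1, U0 inverted output, U1 stuck-at-0, U1 inverted output, U2 stuck-at-0, U2 inverted output}.
Test 2 (P=1, Q=0): fault-free U0=1, U1=0, U2=1 → 1; observed 0. Eliminates U0 stuck-at-1, U0 inverted output, U1 stuck-at-0, U1 inverted output.
Test 3 (P=0, Q=1): fault-free U0=1, U1=0, U2=0 → 0; observed 0. Eliminates U2 inverted output.
Only U2 stuck-at-0 is consistent with every test.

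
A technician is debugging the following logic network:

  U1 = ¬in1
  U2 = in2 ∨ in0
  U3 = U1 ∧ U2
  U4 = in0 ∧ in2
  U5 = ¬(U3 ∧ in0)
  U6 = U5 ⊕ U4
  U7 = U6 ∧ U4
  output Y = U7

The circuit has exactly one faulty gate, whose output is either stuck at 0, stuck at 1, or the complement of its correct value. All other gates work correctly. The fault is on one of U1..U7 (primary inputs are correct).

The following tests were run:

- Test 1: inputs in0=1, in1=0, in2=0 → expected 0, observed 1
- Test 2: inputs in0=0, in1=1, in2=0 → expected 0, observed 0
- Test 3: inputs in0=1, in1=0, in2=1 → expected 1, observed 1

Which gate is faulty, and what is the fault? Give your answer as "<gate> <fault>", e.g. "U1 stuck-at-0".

Fault-free values for test 1 (in0=1, in1=0, in2=0): U1=1, U2=1, U3=1, U4=0, U5=0, U6=0, U7=0, giving Y=0. Observed 1.
Test 1: faults giving observed 1 are {U4 stuck-at-1, U4 inverted output, U7 stuck-at-1, U7 inverted output}.
Test 2 (in0=0, in1=1, in2=0): fault-free U1=0, U2=0, U3=0, U4=0, U5=1, U6=1, U7=0 → 0; observed 0. Eliminates U7 stuck-at-1, U7 inverted output.
Test 3 (in0=1, in1=0, in2=1): fault-free U1=1, U2=1, U3=1, U4=1, U5=0, U6=1, U7=1 → 1; observed 1. Eliminates U4 inverted output.
Only U4 stuck-at-1 is consistent with every test.

U4 stuck-at-1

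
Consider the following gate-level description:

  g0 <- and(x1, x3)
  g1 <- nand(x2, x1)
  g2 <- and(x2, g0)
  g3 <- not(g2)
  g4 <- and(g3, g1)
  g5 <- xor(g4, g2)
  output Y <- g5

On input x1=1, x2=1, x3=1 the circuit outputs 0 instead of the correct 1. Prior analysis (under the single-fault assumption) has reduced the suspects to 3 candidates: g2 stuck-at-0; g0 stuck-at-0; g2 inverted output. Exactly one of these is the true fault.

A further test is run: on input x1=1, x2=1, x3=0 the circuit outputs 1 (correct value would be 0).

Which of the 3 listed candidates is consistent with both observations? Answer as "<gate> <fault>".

Evaluate each candidate on input x1=1, x2=1, x3=0:
  g2 stuck-at-0: g0=0, g1=0, g2=0 [stuck-at-0], g3=1, g4=0, g5=0 → 0 — eliminated
  g0 stuck-at-0: g0=0 [stuck-at-0], g1=0, g2=0, g3=1, g4=0, g5=0 → 0 — eliminated
  g2 inverted output: g0=0, g1=0, g2=1 [inverted output], g3=0, g4=0, g5=1 → 1 — matches
Only g2 inverted output reproduces the observed 1.

g2 inverted output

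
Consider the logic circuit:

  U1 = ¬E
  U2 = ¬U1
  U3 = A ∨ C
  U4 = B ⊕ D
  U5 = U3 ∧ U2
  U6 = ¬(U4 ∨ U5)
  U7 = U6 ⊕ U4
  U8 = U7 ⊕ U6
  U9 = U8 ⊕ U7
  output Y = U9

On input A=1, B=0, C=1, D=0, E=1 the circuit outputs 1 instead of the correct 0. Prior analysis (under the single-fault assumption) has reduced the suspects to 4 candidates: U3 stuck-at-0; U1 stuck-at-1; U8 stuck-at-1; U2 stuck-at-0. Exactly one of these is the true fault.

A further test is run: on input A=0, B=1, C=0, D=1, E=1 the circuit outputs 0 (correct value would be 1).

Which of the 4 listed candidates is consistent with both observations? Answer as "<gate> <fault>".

U8 stuck-at-1

Evaluate each candidate on input A=0, B=1, C=0, D=1, E=1:
  U3 stuck-at-0: U1=0, U2=1, U3=0 [stuck-at-0], U4=0, U5=0, U6=1, U7=1, U8=0, U9=1 → 1 — eliminated
  U1 stuck-at-1: U1=1 [stuck-at-1], U2=0, U3=0, U4=0, U5=0, U6=1, U7=1, U8=0, U9=1 → 1 — eliminated
  U8 stuck-at-1: U1=0, U2=1, U3=0, U4=0, U5=0, U6=1, U7=1, U8=1 [stuck-at-1], U9=0 → 0 — matches
  U2 stuck-at-0: U1=0, U2=0 [stuck-at-0], U3=0, U4=0, U5=0, U6=1, U7=1, U8=0, U9=1 → 1 — eliminated
Only U8 stuck-at-1 reproduces the observed 0.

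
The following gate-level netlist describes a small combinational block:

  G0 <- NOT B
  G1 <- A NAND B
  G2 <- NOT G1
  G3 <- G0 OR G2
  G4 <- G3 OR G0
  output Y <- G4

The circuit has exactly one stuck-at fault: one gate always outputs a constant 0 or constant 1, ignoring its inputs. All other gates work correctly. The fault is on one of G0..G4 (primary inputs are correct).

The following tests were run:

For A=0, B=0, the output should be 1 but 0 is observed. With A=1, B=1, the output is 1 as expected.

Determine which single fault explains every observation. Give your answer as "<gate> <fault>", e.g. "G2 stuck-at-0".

Fault-free values for test 1 (A=0, B=0): G0=1, G1=1, G2=0, G3=1, G4=1, giving Y=1. Observed 0.
Test 1: faults giving observed 0 are {G0 stuck-at-0, G4 stuck-at-0}.
Test 2 (A=1, B=1): fault-free G0=0, G1=0, G2=1, G3=1, G4=1 → 1; observed 1. Eliminates G4 stuck-at-0.
Only G0 stuck-at-0 is consistent with every test.

G0 stuck-at-0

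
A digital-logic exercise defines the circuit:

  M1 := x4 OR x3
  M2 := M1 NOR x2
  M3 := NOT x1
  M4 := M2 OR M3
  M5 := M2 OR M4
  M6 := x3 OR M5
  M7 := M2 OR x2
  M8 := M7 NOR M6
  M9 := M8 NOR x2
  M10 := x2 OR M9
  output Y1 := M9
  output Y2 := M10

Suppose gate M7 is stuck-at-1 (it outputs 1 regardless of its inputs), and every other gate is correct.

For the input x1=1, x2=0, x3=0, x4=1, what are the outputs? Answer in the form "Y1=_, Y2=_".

Propagate with M7 forced: M1=1, M2=0, M3=0, M4=0, M5=0, M6=0, M7=1 [stuck-at-1], M8=0, M9=1, M10=1.
So the outputs are Y1=1, Y2=1. (Without the fault they would be Y1=0, Y2=0.)

Y1=1, Y2=1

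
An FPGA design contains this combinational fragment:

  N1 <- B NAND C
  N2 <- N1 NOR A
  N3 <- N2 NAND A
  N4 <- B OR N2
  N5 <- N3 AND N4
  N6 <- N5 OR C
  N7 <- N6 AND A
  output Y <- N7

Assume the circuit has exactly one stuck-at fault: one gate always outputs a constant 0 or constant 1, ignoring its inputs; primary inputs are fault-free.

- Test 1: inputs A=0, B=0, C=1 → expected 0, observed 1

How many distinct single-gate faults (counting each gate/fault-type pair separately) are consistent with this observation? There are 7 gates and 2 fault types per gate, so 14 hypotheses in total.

1

Fault-free: N1=1, N2=0, N3=1, N4=0, N5=0, N6=1, N7=0 → 0. Observed 1.
  N1 stuck-at-0: output 0 ✗
  N1 stuck-at-1: output 0 ✗
  N2 stuck-at-0: output 0 ✗
  N2 stuck-at-1: output 0 ✗
  N3 stuck-at-0: output 0 ✗
  N3 stuck-at-1: output 0 ✗
  N4 stuck-at-0: output 0 ✗
  N4 stuck-at-1: output 0 ✗
  N5 stuck-at-0: output 0 ✗
  N5 stuck-at-1: output 0 ✗
  N6 stuck-at-0: output 0 ✗
  N6 stuck-at-1: output 0 ✗
  N7 stuck-at-0: output 0 ✗
  N7 stuck-at-1: output 1 ✓
Consistent faults: {N7 stuck-at-1} — 1 in all.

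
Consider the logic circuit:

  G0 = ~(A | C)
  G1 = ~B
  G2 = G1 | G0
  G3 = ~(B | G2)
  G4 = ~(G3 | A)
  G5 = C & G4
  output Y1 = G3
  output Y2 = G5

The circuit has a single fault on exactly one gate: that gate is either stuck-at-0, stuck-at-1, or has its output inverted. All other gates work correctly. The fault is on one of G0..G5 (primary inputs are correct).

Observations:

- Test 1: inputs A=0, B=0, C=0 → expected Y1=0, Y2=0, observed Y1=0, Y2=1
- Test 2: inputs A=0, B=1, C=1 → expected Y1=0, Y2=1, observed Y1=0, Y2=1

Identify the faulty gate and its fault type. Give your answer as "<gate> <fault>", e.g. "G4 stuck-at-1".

Fault-free values for test 1 (A=0, B=0, C=0): G0=1, G1=1, G2=1, G3=0, G4=1, G5=0, giving Y1=0, Y2=0. Observed Y1=0, Y2=1.
Test 1: faults giving observed Y1=0, Y2=1 are {G5 stuck-at-1, G5 inverted output}.
Test 2 (A=0, B=1, C=1): fault-free G0=0, G1=0, G2=0, G3=0, G4=1, G5=1 → Y1=0, Y2=1; observed Y1=0, Y2=1. Eliminates G5 inverted output.
Only G5 stuck-at-1 is consistent with every test.

G5 stuck-at-1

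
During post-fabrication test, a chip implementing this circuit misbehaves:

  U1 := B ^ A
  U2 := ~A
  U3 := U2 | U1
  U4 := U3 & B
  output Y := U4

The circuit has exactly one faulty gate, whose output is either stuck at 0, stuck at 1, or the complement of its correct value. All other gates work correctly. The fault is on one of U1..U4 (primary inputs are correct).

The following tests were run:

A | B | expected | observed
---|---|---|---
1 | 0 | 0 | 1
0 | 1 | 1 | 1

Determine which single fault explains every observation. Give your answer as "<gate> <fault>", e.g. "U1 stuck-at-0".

U4 stuck-at-1

Fault-free values for test 1 (A=1, B=0): U1=1, U2=0, U3=1, U4=0, giving Y=0. Observed 1.
Test 1: faults giving observed 1 are {U4 stuck-at-1, U4 inverted output}.
Test 2 (A=0, B=1): fault-free U1=1, U2=1, U3=1, U4=1 → 1; observed 1. Eliminates U4 inverted output.
Only U4 stuck-at-1 is consistent with every test.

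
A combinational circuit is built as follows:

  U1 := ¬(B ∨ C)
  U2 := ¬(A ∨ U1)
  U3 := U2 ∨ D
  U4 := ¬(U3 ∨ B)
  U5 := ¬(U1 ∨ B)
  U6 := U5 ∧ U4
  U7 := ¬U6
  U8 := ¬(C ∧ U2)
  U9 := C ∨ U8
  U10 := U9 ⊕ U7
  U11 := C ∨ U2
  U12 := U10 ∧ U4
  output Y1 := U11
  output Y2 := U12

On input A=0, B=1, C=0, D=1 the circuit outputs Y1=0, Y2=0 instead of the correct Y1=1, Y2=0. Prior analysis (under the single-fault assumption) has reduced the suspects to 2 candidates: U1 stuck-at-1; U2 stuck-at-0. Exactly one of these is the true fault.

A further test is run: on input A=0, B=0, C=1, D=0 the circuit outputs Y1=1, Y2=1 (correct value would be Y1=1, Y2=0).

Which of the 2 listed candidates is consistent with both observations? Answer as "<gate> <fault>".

Evaluate each candidate on input A=0, B=0, C=1, D=0:
  U1 stuck-at-1: U1=1 [stuck-at-1], U2=0, U3=0, U4=1, U5=0, U6=0, U7=1, U8=1, U9=1, U10=0, U11=1, U12=0 → Y1=1, Y2=0 — eliminated
  U2 stuck-at-0: U1=0, U2=0 [stuck-at-0], U3=0, U4=1, U5=1, U6=1, U7=0, U8=1, U9=1, U10=1, U11=1, U12=1 → Y1=1, Y2=1 — matches
Only U2 stuck-at-0 reproduces the observed Y1=1, Y2=1.

U2 stuck-at-0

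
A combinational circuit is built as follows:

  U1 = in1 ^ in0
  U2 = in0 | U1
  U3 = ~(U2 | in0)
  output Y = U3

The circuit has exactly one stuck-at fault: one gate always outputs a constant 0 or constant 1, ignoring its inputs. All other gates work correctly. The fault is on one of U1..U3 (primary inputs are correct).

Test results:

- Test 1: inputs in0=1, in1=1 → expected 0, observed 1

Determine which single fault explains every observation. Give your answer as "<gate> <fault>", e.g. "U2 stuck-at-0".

U3 stuck-at-1

Fault-free values for test 1 (in0=1, in1=1): U1=0, U2=1, U3=0, giving Y=0. Observed 1.
Test 1: faults giving observed 1 are {U3 stuck-at-1}.
Only U3 stuck-at-1 is consistent with every test.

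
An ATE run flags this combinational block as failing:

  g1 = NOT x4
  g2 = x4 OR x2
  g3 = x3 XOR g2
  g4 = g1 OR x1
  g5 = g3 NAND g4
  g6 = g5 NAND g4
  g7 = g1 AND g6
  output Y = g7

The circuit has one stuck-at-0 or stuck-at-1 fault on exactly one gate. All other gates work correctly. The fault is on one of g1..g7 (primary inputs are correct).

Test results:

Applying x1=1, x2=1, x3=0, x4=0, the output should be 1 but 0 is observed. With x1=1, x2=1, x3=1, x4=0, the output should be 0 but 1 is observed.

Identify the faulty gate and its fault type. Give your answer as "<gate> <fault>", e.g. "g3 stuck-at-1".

Fault-free values for test 1 (x1=1, x2=1, x3=0, x4=0): g1=1, g2=1, g3=1, g4=1, g5=0, g6=1, g7=1, giving Y=1. Observed 0.
Test 1: faults giving observed 0 are {g1 stuck-at-0, g2 stuck-at-0, g3 stuck-at-0, g5 stuck-at-1, g6 stuck-at-0, g7 stuck-at-0}.
Test 2 (x1=1, x2=1, x3=1, x4=0): fault-free g1=1, g2=1, g3=0, g4=1, g5=1, g6=0, g7=0 → 0; observed 1. Eliminates g1 stuck-at-0, g3 stuck-at-0, g5 stuck-at-1, g6 stuck-at-0, g7 stuck-at-0.
Only g2 stuck-at-0 is consistent with every test.

g2 stuck-at-0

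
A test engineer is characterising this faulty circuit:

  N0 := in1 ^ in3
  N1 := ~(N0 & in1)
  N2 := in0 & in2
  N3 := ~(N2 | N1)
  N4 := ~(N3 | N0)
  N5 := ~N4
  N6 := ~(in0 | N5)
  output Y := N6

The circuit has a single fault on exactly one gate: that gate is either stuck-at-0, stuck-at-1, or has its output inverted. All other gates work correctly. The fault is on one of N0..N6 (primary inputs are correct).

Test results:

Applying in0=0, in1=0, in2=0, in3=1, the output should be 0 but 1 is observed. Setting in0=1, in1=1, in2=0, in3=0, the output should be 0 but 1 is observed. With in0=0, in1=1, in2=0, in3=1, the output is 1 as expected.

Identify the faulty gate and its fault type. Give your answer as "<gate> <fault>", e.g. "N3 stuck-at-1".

Fault-free values for test 1 (in0=0, in1=0, in2=0, in3=1): N0=1, N1=1, N2=0, N3=0, N4=0, N5=1, N6=0, giving Y=0. Observed 1.
Test 1: faults giving observed 1 are {N0 stuck-at-0, N0 inverted output, N4 stuck-at-1, N4 inverted output, N5 stuck-at-0, N5 inverted output, N6 stuck-at-1, N6 inverted output}.
Test 2 (in0=1, in1=1, in2=0, in3=0): fault-free N0=1, N1=0, N2=0, N3=1, N4=0, N5=1, N6=0 → 0; observed 1. Eliminates N0 stuck-at-0, N0 inverted output, N4 stuck-at-1, N4 inverted output, N5 stuck-at-0, N5 inverted output.
Test 3 (in0=0, in1=1, in2=0, in3=1): fault-free N0=0, N1=1, N2=0, N3=0, N4=1, N5=0, N6=1 → 1; observed 1. Eliminates N6 inverted output.
Only N6 stuck-at-1 is consistent with every test.

N6 stuck-at-1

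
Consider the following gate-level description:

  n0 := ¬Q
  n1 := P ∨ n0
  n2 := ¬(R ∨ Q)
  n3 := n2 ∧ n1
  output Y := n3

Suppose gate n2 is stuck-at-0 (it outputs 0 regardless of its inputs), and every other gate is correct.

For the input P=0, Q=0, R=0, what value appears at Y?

0

Propagate with n2 forced: n0=1, n1=1, n2=0 [stuck-at-0], n3=0.
So Y = 0. (Without the fault it would be 1.)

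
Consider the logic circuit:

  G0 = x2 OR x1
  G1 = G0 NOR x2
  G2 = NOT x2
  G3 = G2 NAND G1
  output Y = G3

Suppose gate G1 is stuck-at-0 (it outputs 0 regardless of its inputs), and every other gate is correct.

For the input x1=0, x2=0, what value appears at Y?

Propagate with G1 forced: G0=0, G1=0 [stuck-at-0], G2=1, G3=1.
So Y = 1. (Without the fault it would be 0.)

1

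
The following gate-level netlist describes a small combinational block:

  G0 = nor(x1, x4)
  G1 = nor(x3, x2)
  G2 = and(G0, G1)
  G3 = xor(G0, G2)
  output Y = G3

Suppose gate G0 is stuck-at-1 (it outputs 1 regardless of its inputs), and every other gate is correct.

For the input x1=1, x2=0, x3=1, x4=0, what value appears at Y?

Propagate with G0 forced: G0=1 [stuck-at-1], G1=0, G2=0, G3=1.
So Y = 1. (Without the fault it would be 0.)

1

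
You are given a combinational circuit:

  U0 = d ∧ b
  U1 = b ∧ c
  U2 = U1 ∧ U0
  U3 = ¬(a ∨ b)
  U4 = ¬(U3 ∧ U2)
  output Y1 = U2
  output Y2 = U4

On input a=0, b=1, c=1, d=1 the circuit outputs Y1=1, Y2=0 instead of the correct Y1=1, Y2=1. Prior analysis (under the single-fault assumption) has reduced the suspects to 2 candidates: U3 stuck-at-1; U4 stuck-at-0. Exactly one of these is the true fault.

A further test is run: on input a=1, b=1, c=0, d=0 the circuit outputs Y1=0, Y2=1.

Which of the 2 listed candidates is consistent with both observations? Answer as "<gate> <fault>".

Evaluate each candidate on input a=1, b=1, c=0, d=0:
  U3 stuck-at-1: U0=0, U1=0, U2=0, U3=1 [stuck-at-1], U4=1 → Y1=0, Y2=1 — matches
  U4 stuck-at-0: U0=0, U1=0, U2=0, U3=0, U4=0 [stuck-at-0] → Y1=0, Y2=0 — eliminated
Only U3 stuck-at-1 reproduces the observed Y1=0, Y2=1.

U3 stuck-at-1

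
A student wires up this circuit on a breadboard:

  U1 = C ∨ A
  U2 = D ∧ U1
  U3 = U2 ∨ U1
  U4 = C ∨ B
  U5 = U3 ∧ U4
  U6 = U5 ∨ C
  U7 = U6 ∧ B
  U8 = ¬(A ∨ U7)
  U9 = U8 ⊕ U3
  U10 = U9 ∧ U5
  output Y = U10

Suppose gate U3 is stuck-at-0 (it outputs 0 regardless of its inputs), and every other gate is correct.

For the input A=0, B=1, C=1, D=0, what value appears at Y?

Propagate with U3 forced: U1=1, U2=0, U3=0 [stuck-at-0], U4=1, U5=0, U6=1, U7=1, U8=0, U9=0, U10=0.
So Y = 0. (Without the fault it would be 1.)

0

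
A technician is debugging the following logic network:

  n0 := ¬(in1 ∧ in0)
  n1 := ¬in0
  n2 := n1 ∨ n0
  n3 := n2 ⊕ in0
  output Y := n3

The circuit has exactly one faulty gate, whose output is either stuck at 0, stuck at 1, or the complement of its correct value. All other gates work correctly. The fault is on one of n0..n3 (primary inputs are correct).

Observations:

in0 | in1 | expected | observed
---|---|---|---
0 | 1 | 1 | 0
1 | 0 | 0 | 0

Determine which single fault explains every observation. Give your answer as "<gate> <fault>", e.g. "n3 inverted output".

n3 stuck-at-0

Fault-free values for test 1 (in0=0, in1=1): n0=1, n1=1, n2=1, n3=1, giving Y=1. Observed 0.
Test 1: faults giving observed 0 are {n2 stuck-at-0, n2 inverted output, n3 stuck-at-0, n3 inverted output}.
Test 2 (in0=1, in1=0): fault-free n0=1, n1=0, n2=1, n3=0 → 0; observed 0. Eliminates n2 stuck-at-0, n2 inverted output, n3 inverted output.
Only n3 stuck-at-0 is consistent with every test.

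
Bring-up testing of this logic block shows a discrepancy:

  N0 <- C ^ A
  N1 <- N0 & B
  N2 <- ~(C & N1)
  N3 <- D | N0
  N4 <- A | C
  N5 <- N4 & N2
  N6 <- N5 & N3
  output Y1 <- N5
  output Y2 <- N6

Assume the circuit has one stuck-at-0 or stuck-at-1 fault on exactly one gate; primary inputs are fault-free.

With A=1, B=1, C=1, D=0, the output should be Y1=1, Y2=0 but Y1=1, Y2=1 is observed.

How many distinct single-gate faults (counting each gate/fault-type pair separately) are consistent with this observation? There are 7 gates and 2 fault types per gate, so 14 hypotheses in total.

2

Fault-free: N0=0, N1=0, N2=1, N3=0, N4=1, N5=1, N6=0 → Y1=1, Y2=0. Observed Y1=1, Y2=1.
  N0 stuck-at-0: output Y1=1, Y2=0 ✗
  N0 stuck-at-1: output Y1=0, Y2=0 ✗
  N1 stuck-at-0: output Y1=1, Y2=0 ✗
  N1 stuck-at-1: output Y1=0, Y2=0 ✗
  N2 stuck-at-0: output Y1=0, Y2=0 ✗
  N2 stuck-at-1: output Y1=1, Y2=0 ✗
  N3 stuck-at-0: output Y1=1, Y2=0 ✗
  N3 stuck-at-1: output Y1=1, Y2=1 ✓
  N4 stuck-at-0: output Y1=0, Y2=0 ✗
  N4 stuck-at-1: output Y1=1, Y2=0 ✗
  N5 stuck-at-0: output Y1=0, Y2=0 ✗
  N5 stuck-at-1: output Y1=1, Y2=0 ✗
  N6 stuck-at-0: output Y1=1, Y2=0 ✗
  N6 stuck-at-1: output Y1=1, Y2=1 ✓
Consistent faults: {N3 stuck-at-1, N6 stuck-at-1} — 2 in all.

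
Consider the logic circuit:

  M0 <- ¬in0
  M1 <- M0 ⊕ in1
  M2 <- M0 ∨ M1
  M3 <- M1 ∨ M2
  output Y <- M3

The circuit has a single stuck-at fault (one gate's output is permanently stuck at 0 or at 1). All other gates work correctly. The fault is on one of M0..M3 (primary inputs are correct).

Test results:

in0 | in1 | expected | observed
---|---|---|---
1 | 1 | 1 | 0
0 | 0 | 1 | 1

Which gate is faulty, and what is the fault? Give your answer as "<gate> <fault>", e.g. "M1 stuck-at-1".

M1 stuck-at-0

Fault-free values for test 1 (in0=1, in1=1): M0=0, M1=1, M2=1, M3=1, giving Y=1. Observed 0.
Test 1: faults giving observed 0 are {M1 stuck-at-0, M3 stuck-at-0}.
Test 2 (in0=0, in1=0): fault-free M0=1, M1=1, M2=1, M3=1 → 1; observed 1. Eliminates M3 stuck-at-0.
Only M1 stuck-at-0 is consistent with every test.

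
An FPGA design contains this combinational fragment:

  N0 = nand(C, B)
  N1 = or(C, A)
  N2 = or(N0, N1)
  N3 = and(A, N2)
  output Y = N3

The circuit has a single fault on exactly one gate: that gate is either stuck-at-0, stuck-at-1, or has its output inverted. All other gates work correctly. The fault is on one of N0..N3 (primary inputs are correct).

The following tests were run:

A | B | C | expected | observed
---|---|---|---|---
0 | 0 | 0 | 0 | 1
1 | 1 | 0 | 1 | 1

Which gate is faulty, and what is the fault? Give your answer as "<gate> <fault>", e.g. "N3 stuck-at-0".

N3 stuck-at-1

Fault-free values for test 1 (A=0, B=0, C=0): N0=1, N1=0, N2=1, N3=0, giving Y=0. Observed 1.
Test 1: faults giving observed 1 are {N3 stuck-at-1, N3 inverted output}.
Test 2 (A=1, B=1, C=0): fault-free N0=1, N1=1, N2=1, N3=1 → 1; observed 1. Eliminates N3 inverted output.
Only N3 stuck-at-1 is consistent with every test.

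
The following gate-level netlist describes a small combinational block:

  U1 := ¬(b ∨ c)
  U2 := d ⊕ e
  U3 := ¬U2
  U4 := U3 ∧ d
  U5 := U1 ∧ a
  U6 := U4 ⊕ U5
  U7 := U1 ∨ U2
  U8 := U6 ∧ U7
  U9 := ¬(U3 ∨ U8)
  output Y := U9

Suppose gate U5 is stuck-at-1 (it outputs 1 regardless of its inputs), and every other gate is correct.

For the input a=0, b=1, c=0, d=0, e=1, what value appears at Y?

0

Propagate with U5 forced: U1=0, U2=1, U3=0, U4=0, U5=1 [stuck-at-1], U6=1, U7=1, U8=1, U9=0.
So Y = 0. (Without the fault it would be 1.)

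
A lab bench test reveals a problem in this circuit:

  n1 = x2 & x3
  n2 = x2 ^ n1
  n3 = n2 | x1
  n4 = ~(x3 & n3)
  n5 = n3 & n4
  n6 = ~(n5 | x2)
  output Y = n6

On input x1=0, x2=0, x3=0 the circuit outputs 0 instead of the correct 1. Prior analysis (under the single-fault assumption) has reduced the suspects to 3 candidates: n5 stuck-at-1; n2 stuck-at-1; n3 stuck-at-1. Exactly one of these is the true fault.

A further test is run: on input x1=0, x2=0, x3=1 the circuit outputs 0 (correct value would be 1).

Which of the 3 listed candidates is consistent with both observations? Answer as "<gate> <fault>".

n5 stuck-at-1

Evaluate each candidate on input x1=0, x2=0, x3=1:
  n5 stuck-at-1: n1=0, n2=0, n3=0, n4=1, n5=1 [stuck-at-1], n6=0 → 0 — matches
  n2 stuck-at-1: n1=0, n2=1 [stuck-at-1], n3=1, n4=0, n5=0, n6=1 → 1 — eliminated
  n3 stuck-at-1: n1=0, n2=0, n3=1 [stuck-at-1], n4=0, n5=0, n6=1 → 1 — eliminated
Only n5 stuck-at-1 reproduces the observed 0.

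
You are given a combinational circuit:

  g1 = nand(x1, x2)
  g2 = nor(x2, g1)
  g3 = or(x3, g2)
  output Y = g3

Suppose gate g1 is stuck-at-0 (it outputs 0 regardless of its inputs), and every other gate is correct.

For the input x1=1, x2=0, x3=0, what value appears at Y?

1

Propagate with g1 forced: g1=0 [stuck-at-0], g2=1, g3=1.
So Y = 1. (Without the fault it would be 0.)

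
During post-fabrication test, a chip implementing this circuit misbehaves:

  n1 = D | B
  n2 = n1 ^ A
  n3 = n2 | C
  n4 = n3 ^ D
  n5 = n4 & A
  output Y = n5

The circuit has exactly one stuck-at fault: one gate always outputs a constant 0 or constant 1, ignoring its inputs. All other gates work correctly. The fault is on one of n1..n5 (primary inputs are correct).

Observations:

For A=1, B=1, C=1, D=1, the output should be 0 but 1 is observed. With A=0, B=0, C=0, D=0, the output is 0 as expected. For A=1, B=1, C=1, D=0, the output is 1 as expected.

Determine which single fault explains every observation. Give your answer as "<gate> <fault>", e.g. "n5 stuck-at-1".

Fault-free values for test 1 (A=1, B=1, C=1, D=1): n1=1, n2=0, n3=1, n4=0, n5=0, giving Y=0. Observed 1.
Test 1: faults giving observed 1 are {n3 stuck-at-0, n4 stuck-at-1, n5 stuck-at-1}.
Test 2 (A=0, B=0, C=0, D=0): fault-free n1=0, n2=0, n3=0, n4=0, n5=0 → 0; observed 0. Eliminates n5 stuck-at-1.
Test 3 (A=1, B=1, C=1, D=0): fault-free n1=1, n2=0, n3=1, n4=1, n5=1 → 1; observed 1. Eliminates n3 stuck-at-0.
Only n4 stuck-at-1 is consistent with every test.

n4 stuck-at-1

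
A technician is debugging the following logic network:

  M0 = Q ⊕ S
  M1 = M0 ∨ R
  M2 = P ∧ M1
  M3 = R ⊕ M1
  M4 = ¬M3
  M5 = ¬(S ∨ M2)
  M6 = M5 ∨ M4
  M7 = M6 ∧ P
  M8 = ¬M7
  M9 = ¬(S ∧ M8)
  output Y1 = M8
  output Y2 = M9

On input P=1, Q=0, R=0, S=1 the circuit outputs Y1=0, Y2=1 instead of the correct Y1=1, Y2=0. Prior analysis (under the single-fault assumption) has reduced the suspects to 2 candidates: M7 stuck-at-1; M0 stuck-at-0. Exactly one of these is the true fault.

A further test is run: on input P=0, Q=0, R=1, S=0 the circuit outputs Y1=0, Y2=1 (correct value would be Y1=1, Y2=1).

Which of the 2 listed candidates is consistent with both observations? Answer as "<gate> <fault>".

M7 stuck-at-1

Evaluate each candidate on input P=0, Q=0, R=1, S=0:
  M7 stuck-at-1: M0=0, M1=1, M2=0, M3=0, M4=1, M5=1, M6=1, M7=1 [stuck-at-1], M8=0, M9=1 → Y1=0, Y2=1 — matches
  M0 stuck-at-0: M0=0 [stuck-at-0], M1=1, M2=0, M3=0, M4=1, M5=1, M6=1, M7=0, M8=1, M9=1 → Y1=1, Y2=1 — eliminated
Only M7 stuck-at-1 reproduces the observed Y1=0, Y2=1.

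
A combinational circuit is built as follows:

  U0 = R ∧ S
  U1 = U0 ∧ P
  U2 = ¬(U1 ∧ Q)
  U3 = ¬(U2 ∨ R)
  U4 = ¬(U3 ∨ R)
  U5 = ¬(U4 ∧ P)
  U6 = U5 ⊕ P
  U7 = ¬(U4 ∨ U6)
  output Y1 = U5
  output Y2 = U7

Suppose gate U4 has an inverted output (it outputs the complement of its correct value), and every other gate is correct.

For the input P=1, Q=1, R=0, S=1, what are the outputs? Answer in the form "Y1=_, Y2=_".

Y1=1, Y2=1

Propagate with U4 forced: U0=0, U1=0, U2=1, U3=0, U4=0 [inverted output], U5=1, U6=0, U7=1.
So the outputs are Y1=1, Y2=1. (Without the fault they would be Y1=0, Y2=0.)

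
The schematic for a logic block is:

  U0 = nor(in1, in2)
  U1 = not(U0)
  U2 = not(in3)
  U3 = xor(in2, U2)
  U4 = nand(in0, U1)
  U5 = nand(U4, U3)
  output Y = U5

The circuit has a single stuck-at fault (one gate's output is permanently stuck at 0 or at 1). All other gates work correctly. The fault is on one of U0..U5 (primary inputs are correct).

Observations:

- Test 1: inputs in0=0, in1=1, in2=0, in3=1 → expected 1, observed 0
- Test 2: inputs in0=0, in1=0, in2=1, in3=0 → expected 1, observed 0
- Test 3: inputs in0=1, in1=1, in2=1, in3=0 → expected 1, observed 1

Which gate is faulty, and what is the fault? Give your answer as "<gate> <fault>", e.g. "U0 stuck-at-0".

U3 stuck-at-1

Fault-free values for test 1 (in0=0, in1=1, in2=0, in3=1): U0=0, U1=1, U2=0, U3=0, U4=1, U5=1, giving Y=1. Observed 0.
Test 1: faults giving observed 0 are {U2 stuck-at-1, U3 stuck-at-1, U5 stuck-at-0}.
Test 2 (in0=0, in1=0, in2=1, in3=0): fault-free U0=0, U1=1, U2=1, U3=0, U4=1, U5=1 → 1; observed 0. Eliminates U2 stuck-at-1.
Test 3 (in0=1, in1=1, in2=1, in3=0): fault-free U0=0, U1=1, U2=1, U3=0, U4=0, U5=1 → 1; observed 1. Eliminates U5 stuck-at-0.
Only U3 stuck-at-1 is consistent with every test.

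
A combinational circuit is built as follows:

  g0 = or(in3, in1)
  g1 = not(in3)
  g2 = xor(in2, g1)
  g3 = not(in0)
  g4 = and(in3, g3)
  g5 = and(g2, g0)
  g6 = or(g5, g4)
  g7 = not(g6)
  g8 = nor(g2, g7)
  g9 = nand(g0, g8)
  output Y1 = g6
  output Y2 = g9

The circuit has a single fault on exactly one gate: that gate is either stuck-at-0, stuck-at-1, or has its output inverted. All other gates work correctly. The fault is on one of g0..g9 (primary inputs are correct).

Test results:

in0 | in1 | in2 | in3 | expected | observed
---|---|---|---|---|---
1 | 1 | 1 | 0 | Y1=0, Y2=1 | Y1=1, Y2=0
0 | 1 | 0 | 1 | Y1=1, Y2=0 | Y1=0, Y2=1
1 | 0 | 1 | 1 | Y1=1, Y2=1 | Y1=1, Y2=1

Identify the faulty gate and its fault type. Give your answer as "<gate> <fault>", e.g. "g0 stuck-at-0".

Fault-free values for test 1 (in0=1, in1=1, in2=1, in3=0): g0=1, g1=1, g2=0, g3=0, g4=0, g5=0, g6=0, g7=1, g8=0, g9=1, giving Y1=0, Y2=1. Observed Y1=1, Y2=0.
Test 1: faults giving observed Y1=1, Y2=0 are {g4 stuck-at-1, g4 inverted output, g5 stuck-at-1, g5 inverted output, g6 stuck-at-1, g6 inverted output}.
Test 2 (in0=0, in1=1, in2=0, in3=1): fault-free g0=1, g1=0, g2=0, g3=1, g4=1, g5=0, g6=1, g7=0, g8=1, g9=0 → Y1=1, Y2=0; observed Y1=0, Y2=1. Eliminates g4 stuck-at-1, g5 stuck-at-1, g5 inverted output, g6 stuck-at-1.
Test 3 (in0=1, in1=0, in2=1, in3=1): fault-free g0=1, g1=0, g2=1, g3=0, g4=0, g5=1, g6=1, g7=0, g8=0, g9=1 → Y1=1, Y2=1; observed Y1=1, Y2=1. Eliminates g6 inverted output.
Only g4 inverted output is consistent with every test.

g4 inverted output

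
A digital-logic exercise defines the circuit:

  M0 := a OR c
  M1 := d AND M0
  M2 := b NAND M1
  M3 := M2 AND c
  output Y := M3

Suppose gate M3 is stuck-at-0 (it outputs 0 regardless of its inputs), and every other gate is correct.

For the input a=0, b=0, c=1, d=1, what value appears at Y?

Propagate with M3 forced: M0=1, M1=1, M2=1, M3=0 [stuck-at-0].
So Y = 0. (Without the fault it would be 1.)

0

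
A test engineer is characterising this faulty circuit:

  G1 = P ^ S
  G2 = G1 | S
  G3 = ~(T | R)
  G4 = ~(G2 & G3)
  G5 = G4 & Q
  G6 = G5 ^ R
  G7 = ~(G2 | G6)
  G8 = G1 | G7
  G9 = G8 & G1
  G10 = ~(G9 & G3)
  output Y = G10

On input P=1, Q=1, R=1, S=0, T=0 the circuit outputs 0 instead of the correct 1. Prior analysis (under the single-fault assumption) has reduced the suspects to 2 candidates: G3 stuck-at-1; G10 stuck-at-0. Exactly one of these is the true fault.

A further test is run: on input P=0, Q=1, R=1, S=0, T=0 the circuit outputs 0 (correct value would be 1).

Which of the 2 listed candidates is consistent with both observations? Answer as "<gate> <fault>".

G10 stuck-at-0

Evaluate each candidate on input P=0, Q=1, R=1, S=0, T=0:
  G3 stuck-at-1: G1=0, G2=0, G3=1 [stuck-at-1], G4=1, G5=1, G6=0, G7=1, G8=1, G9=0, G10=1 → 1 — eliminated
  G10 stuck-at-0: G1=0, G2=0, G3=0, G4=1, G5=1, G6=0, G7=1, G8=1, G9=0, G10=0 [stuck-at-0] → 0 — matches
Only G10 stuck-at-0 reproduces the observed 0.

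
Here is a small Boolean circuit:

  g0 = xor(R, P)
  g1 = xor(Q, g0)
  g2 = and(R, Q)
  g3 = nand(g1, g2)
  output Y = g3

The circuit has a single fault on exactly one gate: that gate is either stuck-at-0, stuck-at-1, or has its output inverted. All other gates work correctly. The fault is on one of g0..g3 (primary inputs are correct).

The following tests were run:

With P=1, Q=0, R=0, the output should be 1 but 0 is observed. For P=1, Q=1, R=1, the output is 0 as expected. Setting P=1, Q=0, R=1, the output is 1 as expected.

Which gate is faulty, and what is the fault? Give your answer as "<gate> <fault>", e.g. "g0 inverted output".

Fault-free values for test 1 (P=1, Q=0, R=0): g0=1, g1=1, g2=0, g3=1, giving Y=1. Observed 0.
Test 1: faults giving observed 0 are {g2 stuck-at-1, g2 inverted output, g3 stuck-at-0, g3 inverted output}.
Test 2 (P=1, Q=1, R=1): fault-free g0=0, g1=1, g2=1, g3=0 → 0; observed 0. Eliminates g2 inverted output, g3 inverted output.
Test 3 (P=1, Q=0, R=1): fault-free g0=0, g1=0, g2=0, g3=1 → 1; observed 1. Eliminates g3 stuck-at-0.
Only g2 stuck-at-1 is consistent with every test.

g2 stuck-at-1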